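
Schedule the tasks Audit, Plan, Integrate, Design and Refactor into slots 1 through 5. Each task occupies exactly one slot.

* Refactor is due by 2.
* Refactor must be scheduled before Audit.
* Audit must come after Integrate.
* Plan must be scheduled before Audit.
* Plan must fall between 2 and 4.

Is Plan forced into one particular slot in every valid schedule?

No

Plan can be 2 (e.g. Integrate=1, Design=1, Audit=3, Plan=2, Refactor=1) or 3 (e.g. Integrate in 1; Plan in 3; Audit in 4; Refactor in 1; Design in 1).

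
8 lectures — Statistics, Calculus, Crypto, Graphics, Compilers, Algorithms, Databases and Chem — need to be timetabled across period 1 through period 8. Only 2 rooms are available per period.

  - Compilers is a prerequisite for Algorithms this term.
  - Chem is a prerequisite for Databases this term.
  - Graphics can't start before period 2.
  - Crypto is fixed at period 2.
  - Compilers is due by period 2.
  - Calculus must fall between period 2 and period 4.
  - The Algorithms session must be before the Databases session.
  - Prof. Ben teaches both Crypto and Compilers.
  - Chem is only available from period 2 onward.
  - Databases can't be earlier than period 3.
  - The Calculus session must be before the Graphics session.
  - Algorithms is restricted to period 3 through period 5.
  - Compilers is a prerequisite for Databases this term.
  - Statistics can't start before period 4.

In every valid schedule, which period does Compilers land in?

period 1

Compilers's window is period 1–period 2.
Crypto is fixed at period 2, and Compilers can't share a period with Crypto.
So Compilers must be period 1.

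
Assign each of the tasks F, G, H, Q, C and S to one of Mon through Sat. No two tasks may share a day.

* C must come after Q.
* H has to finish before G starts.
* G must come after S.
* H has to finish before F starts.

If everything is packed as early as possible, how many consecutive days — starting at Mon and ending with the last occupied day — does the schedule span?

6 days

The precedence chain requires at least 2 distinct days.
With at most 1 per day and 6 tasks, at least 6 days are needed.
6 works (last occupied day: Sat): for example S=Tue, H=Mon, F=Thu, Q=Fri, G=Wed, C=Sat.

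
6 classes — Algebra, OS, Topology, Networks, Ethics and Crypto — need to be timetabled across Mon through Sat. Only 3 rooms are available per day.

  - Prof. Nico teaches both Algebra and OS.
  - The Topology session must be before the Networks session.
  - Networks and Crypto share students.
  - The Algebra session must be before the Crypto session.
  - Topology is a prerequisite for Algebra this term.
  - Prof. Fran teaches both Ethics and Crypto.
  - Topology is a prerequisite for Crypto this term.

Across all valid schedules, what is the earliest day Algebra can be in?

Precedence pushes Algebra to at least Tue; downstream work caps Algebra at Fri.
Algebra at Tue is achievable: Algebra=Tue; Ethics=Mon; OS=Mon; Networks=Tue; Topology=Mon; Crypto=Wed.

Tue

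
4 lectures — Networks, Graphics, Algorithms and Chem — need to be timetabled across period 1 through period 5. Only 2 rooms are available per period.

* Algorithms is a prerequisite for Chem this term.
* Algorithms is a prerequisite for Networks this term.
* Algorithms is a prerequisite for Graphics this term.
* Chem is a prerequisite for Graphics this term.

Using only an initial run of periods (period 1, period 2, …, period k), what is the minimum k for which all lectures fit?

3 periods

The precedence chain requires at least 3 distinct periods.
With at most 2 per period and 4 lectures, at least 2 periods are needed.
3 works (last occupied period: period 3): for example Networks in period 2, Chem in period 2, Algorithms in period 1, Graphics in period 3.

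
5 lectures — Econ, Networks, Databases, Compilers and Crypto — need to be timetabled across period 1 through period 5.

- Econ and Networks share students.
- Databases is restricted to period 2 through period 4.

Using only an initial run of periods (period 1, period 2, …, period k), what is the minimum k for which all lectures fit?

Databases can't be placed before period 2, so the schedule must run through at least period 2.
2 works (last occupied period: period 2): for example Econ=period 1, Crypto=period 1, Compilers=period 1, Networks=period 2, Databases=period 2.

2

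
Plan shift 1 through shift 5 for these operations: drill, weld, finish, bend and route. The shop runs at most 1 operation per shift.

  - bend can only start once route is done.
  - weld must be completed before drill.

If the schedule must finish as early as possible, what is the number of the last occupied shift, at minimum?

The precedence chain requires at least 2 distinct shifts.
With at most 1 per shift and 5 operations, at least 5 shifts are needed.
5 works (last occupied shift: shift 5): for example drill=shift 2, bend=shift 4, route=shift 3, weld=shift 1, finish=shift 5.

5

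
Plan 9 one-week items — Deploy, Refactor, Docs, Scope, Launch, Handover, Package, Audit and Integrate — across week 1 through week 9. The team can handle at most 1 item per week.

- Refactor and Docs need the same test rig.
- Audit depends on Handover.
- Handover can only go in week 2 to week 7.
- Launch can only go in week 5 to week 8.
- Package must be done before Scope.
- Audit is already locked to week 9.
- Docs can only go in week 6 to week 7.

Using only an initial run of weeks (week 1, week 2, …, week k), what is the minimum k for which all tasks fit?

The precedence chain requires at least 2 distinct weeks.
With at most 1 per week and 9 tasks, at least 9 weeks are needed.
Audit can't be placed before week 9, so the schedule must run through at least week 9.
9 works (last occupied week: week 9): for example Audit=week 9, Integrate=week 8, Handover=week 2, Refactor=week 7, Launch=week 5, Docs=week 6, Deploy=week 4, Scope=week 3, Package=week 1.

9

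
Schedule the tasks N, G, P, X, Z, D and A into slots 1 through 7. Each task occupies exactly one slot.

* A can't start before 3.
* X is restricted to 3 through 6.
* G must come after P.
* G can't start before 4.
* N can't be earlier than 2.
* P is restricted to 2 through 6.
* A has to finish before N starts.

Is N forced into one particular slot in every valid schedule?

N can be 4 (e.g. X in 3; G in 4; P in 2; Z in 1; A in 3; D in 1; N in 4) or 5 (e.g. P -> 2; G -> 4; A -> 3; D -> 1; X -> 3; Z -> 1; N -> 5).

No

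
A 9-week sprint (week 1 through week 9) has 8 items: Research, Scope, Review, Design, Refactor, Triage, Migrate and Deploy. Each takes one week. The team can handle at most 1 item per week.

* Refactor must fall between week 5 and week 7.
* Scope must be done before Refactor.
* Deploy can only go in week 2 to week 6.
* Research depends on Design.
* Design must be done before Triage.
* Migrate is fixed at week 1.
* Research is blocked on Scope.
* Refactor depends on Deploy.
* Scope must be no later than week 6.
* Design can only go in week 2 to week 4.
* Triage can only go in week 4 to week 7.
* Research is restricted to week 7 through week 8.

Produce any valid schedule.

Deploy=week 3; Triage=week 6; Research=week 7; Migrate=week 1; Refactor=week 5; Review=week 8; Scope=week 4; Design=week 2

Checking: Scope(week 4) before Research(week 7); Scope(week 4) before Refactor(week 5); Design(week 2) before Research(week 7); Deploy(week 3) before Refactor(week 5); Design(week 2) before Triage(week 6); Deploy=week 3 in [week 2,week 6]; Design=week 2 in [week 2,week 4]; Migrate=week 1 in [week 1,week 1]; Scope=week 4 in [week 1,week 6]; Triage=week 6 in [week 4,week 7]; Research=week 7 in [week 7,week 8]; Refactor=week 5 in [week 5,week 7]; max 1 per week (cap 1).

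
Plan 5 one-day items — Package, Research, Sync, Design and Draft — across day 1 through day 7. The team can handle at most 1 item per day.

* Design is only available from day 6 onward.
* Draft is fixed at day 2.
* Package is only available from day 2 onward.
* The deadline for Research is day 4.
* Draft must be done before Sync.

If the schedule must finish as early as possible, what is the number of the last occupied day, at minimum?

The precedence chain requires at least 2 distinct days.
With at most 1 per day and 5 tasks, at least 5 days are needed.
Design can't be placed before day 6, so the schedule must run through at least day 6.
6 works (last occupied day: day 6): for example Package in day 3; Design in day 6; Sync in day 4; Draft in day 2; Research in day 1.

6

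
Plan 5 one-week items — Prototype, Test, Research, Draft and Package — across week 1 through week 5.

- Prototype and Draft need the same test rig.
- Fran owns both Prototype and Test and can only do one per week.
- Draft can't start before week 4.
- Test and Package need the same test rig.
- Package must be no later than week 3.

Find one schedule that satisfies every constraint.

Research in week 1; Draft in week 4; Package in week 1; Prototype in week 1; Test in week 2

Checking: Test(week 2) != Package(week 1); Prototype(week 1) != Draft(week 4); Prototype(week 1) != Test(week 2); Draft=week 4 in [week 4,week 5]; Package=week 1 in [week 1,week 3].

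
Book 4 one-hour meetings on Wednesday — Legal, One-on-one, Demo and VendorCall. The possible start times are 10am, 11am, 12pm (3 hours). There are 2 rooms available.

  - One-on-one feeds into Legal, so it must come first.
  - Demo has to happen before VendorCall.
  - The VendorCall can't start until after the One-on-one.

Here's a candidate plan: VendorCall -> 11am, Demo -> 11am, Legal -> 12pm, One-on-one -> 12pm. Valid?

One-on-one feeds into Legal, so it must come first — violated.
Demo has to happen before VendorCall — violated.
There are 2 rooms available — holds.
The VendorCall can't start until after the One-on-one — violated.

Invalid. The VendorCall can't start until after the One-on-one.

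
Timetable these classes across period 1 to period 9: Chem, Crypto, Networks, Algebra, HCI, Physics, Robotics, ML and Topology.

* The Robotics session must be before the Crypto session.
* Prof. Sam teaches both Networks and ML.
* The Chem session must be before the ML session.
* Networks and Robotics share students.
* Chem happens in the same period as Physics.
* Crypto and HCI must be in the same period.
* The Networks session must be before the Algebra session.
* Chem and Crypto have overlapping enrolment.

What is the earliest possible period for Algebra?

period 2

Precedence pushes Algebra to at least period 2.
Algebra at period 2 is achievable: Chem=period 1, Robotics=period 2, Physics=period 1, Topology=period 1, Crypto=period 3, Networks=period 1, Algebra=period 2, ML=period 2, HCI=period 3.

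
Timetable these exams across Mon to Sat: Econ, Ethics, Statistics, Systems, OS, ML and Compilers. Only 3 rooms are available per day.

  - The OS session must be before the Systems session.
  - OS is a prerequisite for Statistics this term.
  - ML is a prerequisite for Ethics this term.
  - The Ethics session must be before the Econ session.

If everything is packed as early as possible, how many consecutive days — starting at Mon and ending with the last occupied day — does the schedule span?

3

The precedence chain requires at least 3 distinct days.
With at most 3 per day and 7 exams, at least 3 days are needed.
3 works (last occupied day: Wed): for example Compilers in Mon; Systems in Tue; Statistics in Tue; Ethics in Tue; ML in Mon; Econ in Wed; OS in Mon.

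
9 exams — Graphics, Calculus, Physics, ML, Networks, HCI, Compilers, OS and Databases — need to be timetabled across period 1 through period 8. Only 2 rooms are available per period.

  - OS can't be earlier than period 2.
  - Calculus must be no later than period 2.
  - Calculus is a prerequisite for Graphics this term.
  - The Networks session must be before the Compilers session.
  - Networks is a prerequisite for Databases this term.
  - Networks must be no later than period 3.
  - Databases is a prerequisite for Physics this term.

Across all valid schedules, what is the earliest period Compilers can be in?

period 2

Precedence pushes Compilers to at least period 2.
Compilers at period 2 is achievable: Databases in period 3; Graphics in period 3; HCI in period 5; Networks in period 1; Compilers in period 2; Physics in period 4; ML in period 4; OS in period 2; Calculus in period 1.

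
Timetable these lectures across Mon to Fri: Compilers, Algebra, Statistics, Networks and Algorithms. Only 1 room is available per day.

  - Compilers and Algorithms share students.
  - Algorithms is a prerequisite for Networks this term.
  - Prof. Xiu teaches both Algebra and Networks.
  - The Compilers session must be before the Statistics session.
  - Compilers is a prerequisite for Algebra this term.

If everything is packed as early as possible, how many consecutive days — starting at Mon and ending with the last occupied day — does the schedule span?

The precedence chain requires at least 2 distinct days.
With at most 1 per day and 5 lectures, at least 5 days are needed.
5 works (last occupied day: Fri): for example Statistics in Wed; Algorithms in Thu; Compilers in Mon; Algebra in Tue; Networks in Fri.

5 days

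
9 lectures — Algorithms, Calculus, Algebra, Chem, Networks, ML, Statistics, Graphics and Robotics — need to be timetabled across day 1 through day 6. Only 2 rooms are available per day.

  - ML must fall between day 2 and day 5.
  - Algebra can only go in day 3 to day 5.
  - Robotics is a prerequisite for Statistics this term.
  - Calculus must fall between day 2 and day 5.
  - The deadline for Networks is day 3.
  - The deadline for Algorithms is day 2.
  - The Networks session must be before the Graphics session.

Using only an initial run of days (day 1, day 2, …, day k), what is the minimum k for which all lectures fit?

The precedence chain requires at least 2 distinct days.
With at most 2 per day and 9 lectures, at least 5 days are needed.
Algebra can't be placed before day 3, so the schedule must run through at least day 3.
5 works (last occupied day: day 5): for example Networks=day 1; Algebra=day 3; ML=day 2; Robotics=day 3; Algorithms=day 1; Calculus=day 2; Chem=day 5; Statistics=day 4; Graphics=day 4.

5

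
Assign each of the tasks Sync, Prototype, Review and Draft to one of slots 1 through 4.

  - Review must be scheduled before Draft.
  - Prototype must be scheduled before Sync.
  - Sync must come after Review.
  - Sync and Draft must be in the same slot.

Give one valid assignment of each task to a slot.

Draft in 2; Sync in 2; Prototype in 1; Review in 1

Checking: Prototype(1) before Sync(2); Review(1) before Sync(2); Review(1) before Draft(2); Sync = Draft = 2.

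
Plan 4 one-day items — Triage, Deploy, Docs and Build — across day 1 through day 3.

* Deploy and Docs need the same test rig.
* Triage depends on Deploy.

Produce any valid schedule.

Triage in day 2, Docs in day 2, Build in day 1, Deploy in day 1

Checking: Deploy(day 1) before Triage(day 2); Deploy(day 1) != Docs(day 2).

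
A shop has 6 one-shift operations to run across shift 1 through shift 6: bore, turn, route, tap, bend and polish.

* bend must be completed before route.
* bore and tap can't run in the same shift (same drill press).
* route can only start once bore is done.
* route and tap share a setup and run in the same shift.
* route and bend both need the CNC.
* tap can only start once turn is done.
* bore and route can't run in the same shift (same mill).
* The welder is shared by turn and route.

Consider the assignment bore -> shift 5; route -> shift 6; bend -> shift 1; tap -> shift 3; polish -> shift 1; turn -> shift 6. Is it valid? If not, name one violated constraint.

bore and route can't run in the same shift (same mill) — holds.
bore and tap can't run in the same shift (same drill press) — holds.
route can only start once bore is done — holds.
tap can only start once turn is done — violated.
route and tap share a setup and run in the same shift — violated.
route and bend both need the CNC — holds.
The welder is shared by turn and route — violated.
bend must be completed before route — holds.

No. tap can only start once turn is done is not satisfied.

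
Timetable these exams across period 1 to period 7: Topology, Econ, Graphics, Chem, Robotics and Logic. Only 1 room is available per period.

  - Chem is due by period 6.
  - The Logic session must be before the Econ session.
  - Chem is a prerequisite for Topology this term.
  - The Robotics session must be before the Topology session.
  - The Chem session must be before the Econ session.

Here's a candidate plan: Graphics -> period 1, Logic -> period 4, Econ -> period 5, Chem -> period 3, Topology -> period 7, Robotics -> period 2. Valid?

Valid

The Chem session must be before the Econ session — holds.
The Robotics session must be before the Topology session — holds.
Chem is a prerequisite for Topology this term — holds.
Chem is due by period 6 — holds.
The Logic session must be before the Econ session — holds.
Only 1 room is available per period — holds.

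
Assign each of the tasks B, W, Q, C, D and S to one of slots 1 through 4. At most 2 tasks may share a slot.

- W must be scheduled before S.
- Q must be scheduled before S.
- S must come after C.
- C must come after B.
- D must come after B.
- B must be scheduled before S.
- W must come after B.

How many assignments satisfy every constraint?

Splitting on B: it can be 1 (24), 2 (2). Listing each branch's schedules as (W, Q, C, D, S):
B=1: (2,1,2,3,3) (2,1,2,3,4) (2,1,2,4,3) (2,1,2,4,4) (2,1,3,2,4) (2,1,3,3,4) (2,1,3,4,4) (2,2,3,3,4) (2,2,3,4,4) (2,3,2,3,4) (2,3,2,4,4) (2,3,3,2,4) (2,3,3,4,4) (3,1,2,2,4) (3,1,2,3,4) (3,1,2,4,4) (3,1,3,2,4) (3,1,3,4,4) (3,2,2,3,4) (3,2,2,4,4) (3,2,3,2,4) (3,2,3,4,4) (3,3,2,2,4) (3,3,2,4,4) — 24.
B=2: (3,1,3,4,4) (3,2,3,4,4) — 2.
Summing: 24 + 2 = 26.

26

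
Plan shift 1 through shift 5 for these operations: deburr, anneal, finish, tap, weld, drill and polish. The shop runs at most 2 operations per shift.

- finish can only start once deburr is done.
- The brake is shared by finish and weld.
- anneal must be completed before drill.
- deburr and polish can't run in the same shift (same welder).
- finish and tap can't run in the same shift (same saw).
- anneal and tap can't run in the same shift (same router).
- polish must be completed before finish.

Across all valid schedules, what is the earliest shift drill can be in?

shift 2

Precedence pushes drill to at least shift 2.
drill at shift 2 is achievable: drill=shift 2, deburr=shift 1, finish=shift 3, weld=shift 4, tap=shift 4, anneal=shift 1, polish=shift 2.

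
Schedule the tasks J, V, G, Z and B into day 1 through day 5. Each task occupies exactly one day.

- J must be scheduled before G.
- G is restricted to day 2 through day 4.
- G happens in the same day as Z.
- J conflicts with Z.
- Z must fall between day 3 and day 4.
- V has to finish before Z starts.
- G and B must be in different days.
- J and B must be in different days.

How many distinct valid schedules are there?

Splitting on J: it can be day 1 (15), day 2 (15), day 3 (9). Listing each branch's schedules as (V, G, Z, B) by day number:
J=day 1: (1,3,3,2) (1,3,3,4) (1,3,3,5) (1,4,4,2) (1,4,4,3) (1,4,4,5) (2,3,3,2) (2,3,3,4) (2,3,3,5) (2,4,4,2) (2,4,4,3) (2,4,4,5) (3,4,4,2) (3,4,4,3) (3,4,4,5) — 15.
J=day 2: (1,3,3,1) (1,3,3,4) (1,3,3,5) (1,4,4,1) (1,4,4,3) (1,4,4,5) (2,3,3,1) (2,3,3,4) (2,3,3,5) (2,4,4,1) (2,4,4,3) (2,4,4,5) (3,4,4,1) (3,4,4,3) (3,4,4,5) — 15.
J=day 3: (1,4,4,1) (1,4,4,2) (1,4,4,5) (2,4,4,1) (2,4,4,2) (2,4,4,5) (3,4,4,1) (3,4,4,2) (3,4,4,5) — 9.
Summing: 15 + 15 + 9 = 39.

39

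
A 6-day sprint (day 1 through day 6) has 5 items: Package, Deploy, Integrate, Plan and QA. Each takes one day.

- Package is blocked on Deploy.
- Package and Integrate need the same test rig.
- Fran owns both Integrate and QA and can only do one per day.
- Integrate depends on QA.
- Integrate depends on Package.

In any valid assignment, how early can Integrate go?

Precedence pushes Integrate to at least day 3.
Integrate at day 3 is achievable: QA in day 1; Integrate in day 3; Plan in day 1; Package in day 2; Deploy in day 1.

day 3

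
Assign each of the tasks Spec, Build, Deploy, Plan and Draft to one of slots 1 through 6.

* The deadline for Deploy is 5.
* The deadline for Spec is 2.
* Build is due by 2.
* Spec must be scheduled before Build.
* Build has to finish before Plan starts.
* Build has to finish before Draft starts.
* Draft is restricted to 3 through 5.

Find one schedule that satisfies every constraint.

Build=2, Draft=3, Spec=1, Plan=3, Deploy=1

Checking: Build(2) before Draft(3); Build(2) before Plan(3); Spec(1) before Build(2); Deploy=1 in [1,5]; Build=2 in [1,2]; Draft=3 in [3,5]; Spec=1 in [1,2].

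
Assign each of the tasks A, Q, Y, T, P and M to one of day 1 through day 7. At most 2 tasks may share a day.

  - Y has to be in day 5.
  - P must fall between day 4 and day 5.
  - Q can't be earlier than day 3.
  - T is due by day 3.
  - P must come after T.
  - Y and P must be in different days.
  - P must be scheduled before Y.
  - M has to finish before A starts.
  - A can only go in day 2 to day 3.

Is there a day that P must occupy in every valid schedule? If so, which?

P's window is day 4–day 5.
Y is fixed at day 5, and P can't share a day with Y.
So P must be day 4.

day 4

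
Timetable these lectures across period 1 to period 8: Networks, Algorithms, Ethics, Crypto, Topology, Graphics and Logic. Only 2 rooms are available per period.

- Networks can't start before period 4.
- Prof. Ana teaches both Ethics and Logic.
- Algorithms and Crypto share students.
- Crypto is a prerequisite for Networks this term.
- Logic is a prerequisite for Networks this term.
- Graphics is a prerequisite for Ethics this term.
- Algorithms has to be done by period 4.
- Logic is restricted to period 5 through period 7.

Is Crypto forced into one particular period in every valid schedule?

Crypto can be period 1 (e.g. Algorithms -> period 2; Logic -> period 5; Graphics -> period 1; Ethics -> period 2; Networks -> period 6; Crypto -> period 1; Topology -> period 3) or period 2 (e.g. Graphics in period 1, Ethics in period 2, Topology in period 3, Algorithms in period 1, Crypto in period 2, Logic in period 5, Networks in period 6).

No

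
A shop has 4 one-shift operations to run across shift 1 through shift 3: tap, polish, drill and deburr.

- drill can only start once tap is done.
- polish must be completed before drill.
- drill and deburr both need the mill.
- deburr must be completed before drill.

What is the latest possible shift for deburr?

shift 2

Downstream work caps deburr at shift 2.
deburr at shift 2 is achievable: tap -> shift 1, deburr -> shift 2, polish -> shift 1, drill -> shift 3.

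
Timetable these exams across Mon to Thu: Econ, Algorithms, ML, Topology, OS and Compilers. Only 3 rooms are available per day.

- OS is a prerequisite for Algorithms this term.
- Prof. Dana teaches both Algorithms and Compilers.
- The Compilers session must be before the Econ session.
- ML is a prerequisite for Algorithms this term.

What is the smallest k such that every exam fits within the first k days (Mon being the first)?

The precedence chain requires at least 2 distinct days.
With at most 3 per day and 6 exams, at least 2 days are needed.
2 works (last occupied day: Tue): for example Algorithms -> Tue; OS -> Mon; ML -> Mon; Compilers -> Mon; Econ -> Tue; Topology -> Tue.

2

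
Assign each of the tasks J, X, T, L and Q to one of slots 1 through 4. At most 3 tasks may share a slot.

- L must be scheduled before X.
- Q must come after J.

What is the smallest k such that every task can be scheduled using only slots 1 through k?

The precedence chain requires at least 2 distinct slots.
With at most 3 per slot and 5 tasks, at least 2 slots are needed.
2 works (last occupied slot: 2): for example L=1; Q=2; X=2; T=1; J=1.

2 slots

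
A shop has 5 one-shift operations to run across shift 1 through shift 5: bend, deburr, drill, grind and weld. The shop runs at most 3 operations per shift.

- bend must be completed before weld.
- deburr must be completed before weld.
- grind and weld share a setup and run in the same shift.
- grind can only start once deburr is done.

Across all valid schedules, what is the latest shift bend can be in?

Downstream work caps bend at shift 4.
bend at shift 4 is achievable: grind=shift 5, weld=shift 5, bend=shift 4, deburr=shift 1, drill=shift 1.

shift 4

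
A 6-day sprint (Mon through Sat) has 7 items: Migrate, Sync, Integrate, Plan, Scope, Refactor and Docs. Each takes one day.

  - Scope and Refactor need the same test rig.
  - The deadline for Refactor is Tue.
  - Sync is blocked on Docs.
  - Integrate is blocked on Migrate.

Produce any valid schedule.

Refactor in Mon, Migrate in Mon, Sync in Tue, Scope in Tue, Docs in Mon, Integrate in Tue, Plan in Mon

Checking: Migrate(Mon) before Integrate(Tue); Docs(Mon) before Sync(Tue); Scope(Tue) != Refactor(Mon); Refactor=Mon in [Mon,Tue].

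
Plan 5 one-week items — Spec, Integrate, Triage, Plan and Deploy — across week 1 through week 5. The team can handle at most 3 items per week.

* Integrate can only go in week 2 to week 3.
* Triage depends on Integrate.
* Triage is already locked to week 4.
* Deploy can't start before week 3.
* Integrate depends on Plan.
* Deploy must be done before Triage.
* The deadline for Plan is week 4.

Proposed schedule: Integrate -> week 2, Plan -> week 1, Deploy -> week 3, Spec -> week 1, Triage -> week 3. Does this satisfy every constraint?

Triage depends on Integrate — holds.
Integrate depends on Plan — holds.
The deadline for Plan is week 4 — holds.
The team can handle at most 3 items per week — holds.
Triage is already locked to week 4 — violated.
Deploy must be done before Triage — violated.
Integrate can only go in week 2 to week 3 — holds.
Deploy can't start before week 3 — holds.

No. Triage is already locked to week 4 is not satisfied.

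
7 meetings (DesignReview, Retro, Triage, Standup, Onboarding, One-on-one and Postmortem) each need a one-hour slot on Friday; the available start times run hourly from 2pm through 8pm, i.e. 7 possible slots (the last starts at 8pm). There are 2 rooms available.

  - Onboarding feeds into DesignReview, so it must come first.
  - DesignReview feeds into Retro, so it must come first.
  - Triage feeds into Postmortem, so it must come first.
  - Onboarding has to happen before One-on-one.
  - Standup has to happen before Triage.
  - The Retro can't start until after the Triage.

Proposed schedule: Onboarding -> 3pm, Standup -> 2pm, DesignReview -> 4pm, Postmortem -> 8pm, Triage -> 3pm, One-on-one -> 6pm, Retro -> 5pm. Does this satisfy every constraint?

Onboarding has to happen before One-on-one — holds.
There are 2 rooms available — holds.
The Retro can't start until after the Triage — holds.
Onboarding feeds into DesignReview, so it must come first — holds.
Triage feeds into Postmortem, so it must come first — holds.
DesignReview feeds into Retro, so it must come first — holds.
Standup has to happen before Triage — holds.

Valid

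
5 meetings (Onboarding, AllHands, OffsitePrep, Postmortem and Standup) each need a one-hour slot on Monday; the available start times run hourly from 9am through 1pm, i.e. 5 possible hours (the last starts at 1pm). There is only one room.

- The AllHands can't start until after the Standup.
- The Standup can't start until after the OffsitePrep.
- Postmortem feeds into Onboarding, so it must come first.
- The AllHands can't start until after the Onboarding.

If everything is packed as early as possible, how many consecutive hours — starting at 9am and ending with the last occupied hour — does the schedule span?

The precedence chain requires at least 3 distinct hours.
With at most 1 per hour and 5 meetings, at least 5 hours are needed.
5 works (last occupied hour: 1pm): for example Standup in 12pm, Onboarding in 10am, AllHands in 1pm, Postmortem in 9am, OffsitePrep in 11am.

5 hours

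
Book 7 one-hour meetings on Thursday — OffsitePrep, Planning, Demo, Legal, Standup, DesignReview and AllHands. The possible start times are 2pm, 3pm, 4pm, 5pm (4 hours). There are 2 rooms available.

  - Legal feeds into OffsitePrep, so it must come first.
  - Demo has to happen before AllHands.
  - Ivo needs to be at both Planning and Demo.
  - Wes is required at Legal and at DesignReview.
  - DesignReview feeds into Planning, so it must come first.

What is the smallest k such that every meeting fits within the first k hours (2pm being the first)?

The precedence chain requires at least 2 distinct hours.
With at most 2 per hour and 7 meetings, at least 4 hours are needed.
4 works (last occupied hour: 5pm): for example DesignReview in 3pm, Demo in 2pm, Standup in 5pm, OffsitePrep in 3pm, Legal in 2pm, Planning in 4pm, AllHands in 4pm.

4 hours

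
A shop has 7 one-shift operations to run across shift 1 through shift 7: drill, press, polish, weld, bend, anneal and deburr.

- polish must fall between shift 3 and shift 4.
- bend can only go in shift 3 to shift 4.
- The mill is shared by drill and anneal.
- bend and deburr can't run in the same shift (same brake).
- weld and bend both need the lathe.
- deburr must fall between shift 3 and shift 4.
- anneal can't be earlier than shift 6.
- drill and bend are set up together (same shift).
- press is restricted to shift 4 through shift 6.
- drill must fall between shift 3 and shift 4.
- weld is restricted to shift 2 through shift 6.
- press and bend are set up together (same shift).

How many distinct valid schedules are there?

Splitting on polish: it can be shift 3 (8), shift 4 (8). Listing each branch's schedules as (drill, press, weld, bend, anneal, deburr) by shift number:
polish=shift 3: (4,4,2,4,6,3) (4,4,2,4,7,3) (4,4,3,4,6,3) (4,4,3,4,7,3) (4,4,5,4,6,3) (4,4,5,4,7,3) (4,4,6,4,6,3) (4,4,6,4,7,3) — 8.
polish=shift 4: (4,4,2,4,6,3) (4,4,2,4,7,3) (4,4,3,4,6,3) (4,4,3,4,7,3) (4,4,5,4,6,3) (4,4,5,4,7,3) (4,4,6,4,6,3) (4,4,6,4,7,3) — 8.
Summing: 8 + 8 = 16.

16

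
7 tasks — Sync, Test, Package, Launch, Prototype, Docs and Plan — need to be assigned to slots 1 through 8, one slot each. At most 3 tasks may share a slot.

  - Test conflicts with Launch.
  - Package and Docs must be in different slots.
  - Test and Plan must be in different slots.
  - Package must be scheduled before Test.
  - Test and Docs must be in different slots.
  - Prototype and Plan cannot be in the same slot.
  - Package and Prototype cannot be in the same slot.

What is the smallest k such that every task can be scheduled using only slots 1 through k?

The precedence chain requires at least 2 distinct slots.
With at most 3 per slot and 7 tasks, at least 3 slots are needed.
3 works (last occupied slot: 3): for example Docs -> 3; Launch -> 1; Plan -> 3; Test -> 2; Package -> 1; Prototype -> 2; Sync -> 1.

3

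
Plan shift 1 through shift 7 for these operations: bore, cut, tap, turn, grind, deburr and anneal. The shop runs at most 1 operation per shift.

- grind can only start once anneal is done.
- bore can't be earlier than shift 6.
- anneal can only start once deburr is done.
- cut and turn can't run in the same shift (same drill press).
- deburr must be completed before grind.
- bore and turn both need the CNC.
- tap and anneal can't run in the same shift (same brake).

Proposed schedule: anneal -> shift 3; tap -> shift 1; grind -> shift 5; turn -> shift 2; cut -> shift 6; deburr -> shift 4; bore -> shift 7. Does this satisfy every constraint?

No — it violates: anneal can only start once deburr is done

grind can only start once anneal is done — holds.
tap and anneal can't run in the same shift (same brake) — holds.
The shop runs at most 1 operation per shift — holds.
anneal can only start once deburr is done — violated.
deburr must be completed before grind — holds.
bore and turn both need the CNC — holds.
bore can't be earlier than shift 6 — holds.
cut and turn can't run in the same shift (same drill press) — holds.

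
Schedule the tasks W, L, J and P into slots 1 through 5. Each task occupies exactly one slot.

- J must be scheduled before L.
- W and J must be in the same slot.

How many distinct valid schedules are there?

50

Splitting on W: it can be 1 (20), 2 (15), 3 (10), 4 (5). Listing each branch's schedules as (L, J, P):
W=1: (2,1,1) (2,1,2) (2,1,3) (2,1,4) (2,1,5) (3,1,1) (3,1,2) (3,1,3) (3,1,4) (3,1,5) (4,1,1) (4,1,2) (4,1,3) (4,1,4) (4,1,5) (5,1,1) (5,1,2) (5,1,3) (5,1,4) (5,1,5) — 20.
W=2: (3,2,1) (3,2,2) (3,2,3) (3,2,4) (3,2,5) (4,2,1) (4,2,2) (4,2,3) (4,2,4) (4,2,5) (5,2,1) (5,2,2) (5,2,3) (5,2,4) (5,2,5) — 15.
W=3: (4,3,1) (4,3,2) (4,3,3) (4,3,4) (4,3,5) (5,3,1) (5,3,2) (5,3,3) (5,3,4) (5,3,5) — 10.
W=4: (5,4,1) (5,4,2) (5,4,3) (5,4,4) (5,4,5) — 5.
Summing: 20 + 15 + 10 + 5 = 50.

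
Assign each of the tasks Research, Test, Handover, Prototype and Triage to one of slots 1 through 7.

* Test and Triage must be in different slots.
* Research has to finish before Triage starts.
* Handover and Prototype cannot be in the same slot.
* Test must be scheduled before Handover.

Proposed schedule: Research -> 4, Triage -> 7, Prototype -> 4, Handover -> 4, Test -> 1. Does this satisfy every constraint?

Invalid. Handover and Prototype cannot be in the same slot.

Research has to finish before Triage starts — holds.
Handover and Prototype cannot be in the same slot — violated.
Test and Triage must be in different slots — holds.
Test must be scheduled before Handover — holds.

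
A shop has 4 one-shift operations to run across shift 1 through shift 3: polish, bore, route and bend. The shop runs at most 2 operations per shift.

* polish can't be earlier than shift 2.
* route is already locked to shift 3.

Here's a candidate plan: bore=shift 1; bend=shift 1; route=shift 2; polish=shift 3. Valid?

The shop runs at most 2 operations per shift — holds.
route is already locked to shift 3 — violated.
polish can't be earlier than shift 2 — holds.

Invalid. route is already locked to shift 3.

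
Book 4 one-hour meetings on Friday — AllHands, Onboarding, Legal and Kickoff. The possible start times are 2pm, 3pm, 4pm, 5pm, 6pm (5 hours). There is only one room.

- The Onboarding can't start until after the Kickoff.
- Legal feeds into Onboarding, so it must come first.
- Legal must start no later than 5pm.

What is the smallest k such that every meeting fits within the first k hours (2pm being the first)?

The precedence chain requires at least 2 distinct hours.
With at most 1 per hour and 4 meetings, at least 4 hours are needed.
4 works (last occupied hour: 5pm): for example Legal -> 2pm, AllHands -> 5pm, Onboarding -> 4pm, Kickoff -> 3pm.

4 hours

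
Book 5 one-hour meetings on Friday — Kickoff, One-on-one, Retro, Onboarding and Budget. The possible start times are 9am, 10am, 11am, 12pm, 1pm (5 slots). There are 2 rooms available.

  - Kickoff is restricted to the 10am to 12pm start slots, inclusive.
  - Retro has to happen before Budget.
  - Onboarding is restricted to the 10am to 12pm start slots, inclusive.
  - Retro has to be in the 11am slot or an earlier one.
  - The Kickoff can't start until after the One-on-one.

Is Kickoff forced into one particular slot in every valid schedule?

No

Kickoff can be 10am (e.g. Onboarding in 10am, Budget in 11am, One-on-one in 9am, Retro in 9am, Kickoff in 10am) or 11am (e.g. Kickoff -> 11am, Retro -> 9am, One-on-one -> 9am, Onboarding -> 10am, Budget -> 10am).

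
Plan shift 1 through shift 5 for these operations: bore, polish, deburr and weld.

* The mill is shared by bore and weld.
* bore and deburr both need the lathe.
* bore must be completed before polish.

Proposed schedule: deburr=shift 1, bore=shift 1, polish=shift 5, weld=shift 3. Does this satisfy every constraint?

bore must be completed before polish — holds.
bore and deburr both need the lathe — violated.
The mill is shared by bore and weld — holds.

No. bore and deburr both need the lathe is not satisfied.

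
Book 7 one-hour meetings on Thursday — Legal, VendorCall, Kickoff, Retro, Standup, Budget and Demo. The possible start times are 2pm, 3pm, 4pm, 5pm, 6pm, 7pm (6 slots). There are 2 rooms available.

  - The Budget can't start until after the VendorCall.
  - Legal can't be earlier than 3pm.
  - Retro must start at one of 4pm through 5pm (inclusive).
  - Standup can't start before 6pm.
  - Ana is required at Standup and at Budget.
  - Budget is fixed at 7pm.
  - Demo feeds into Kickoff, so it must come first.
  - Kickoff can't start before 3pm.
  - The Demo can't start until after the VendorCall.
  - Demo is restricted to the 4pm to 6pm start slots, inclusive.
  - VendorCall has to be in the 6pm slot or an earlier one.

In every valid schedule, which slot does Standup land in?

Standup's window is 6pm–7pm.
Budget is fixed at 7pm, and Standup can't share a slot with Budget.
So Standup must be 6pm.

6pm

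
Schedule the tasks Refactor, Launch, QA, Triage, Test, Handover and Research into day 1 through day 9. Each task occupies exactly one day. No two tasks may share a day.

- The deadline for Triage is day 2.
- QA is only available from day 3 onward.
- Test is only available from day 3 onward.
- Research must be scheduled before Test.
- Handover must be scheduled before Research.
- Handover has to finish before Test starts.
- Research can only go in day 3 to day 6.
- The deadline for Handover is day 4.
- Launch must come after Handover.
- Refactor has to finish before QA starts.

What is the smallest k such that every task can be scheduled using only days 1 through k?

The precedence chain requires at least 3 distinct days.
With at most 1 per day and 7 tasks, at least 7 days are needed.
Propagating the time windows through the other constraints, Test can't land before day 4, so the schedule must run through at least day 4.
7 works (last occupied day: day 7): for example Handover in day 2, Triage in day 1, Test in day 4, QA in day 6, Launch in day 7, Refactor in day 5, Research in day 3.

7 days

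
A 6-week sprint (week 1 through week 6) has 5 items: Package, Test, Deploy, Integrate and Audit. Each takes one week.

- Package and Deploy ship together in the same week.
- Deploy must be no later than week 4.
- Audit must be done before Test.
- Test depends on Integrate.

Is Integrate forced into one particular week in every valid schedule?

No

Integrate can be week 1 (e.g. Test -> week 2; Audit -> week 1; Deploy -> week 1; Integrate -> week 1; Package -> week 1) or week 2 (e.g. Audit in week 1; Deploy in week 1; Test in week 3; Package in week 1; Integrate in week 2).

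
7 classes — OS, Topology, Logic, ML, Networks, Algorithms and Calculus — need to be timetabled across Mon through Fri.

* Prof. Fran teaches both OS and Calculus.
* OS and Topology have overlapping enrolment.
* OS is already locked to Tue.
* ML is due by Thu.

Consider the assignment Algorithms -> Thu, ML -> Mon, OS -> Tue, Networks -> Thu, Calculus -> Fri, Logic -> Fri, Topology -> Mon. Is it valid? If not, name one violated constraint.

Yes

ML is due by Thu — holds.
OS is already locked to Tue — holds.
Prof. Fran teaches both OS and Calculus — holds.
OS and Topology have overlapping enrolment — holds.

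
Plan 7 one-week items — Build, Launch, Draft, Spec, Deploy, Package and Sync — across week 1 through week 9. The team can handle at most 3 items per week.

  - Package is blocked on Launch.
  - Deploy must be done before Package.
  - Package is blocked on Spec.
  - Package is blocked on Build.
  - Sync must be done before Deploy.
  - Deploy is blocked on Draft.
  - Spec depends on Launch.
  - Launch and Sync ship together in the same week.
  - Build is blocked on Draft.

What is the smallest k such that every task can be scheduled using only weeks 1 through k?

3 weeks

The precedence chain requires at least 3 distinct weeks.
With at most 3 per week and 7 tasks, at least 3 weeks are needed.
3 works (last occupied week: week 3): for example Launch -> week 1; Deploy -> week 2; Sync -> week 1; Package -> week 3; Draft -> week 1; Spec -> week 2; Build -> week 2.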